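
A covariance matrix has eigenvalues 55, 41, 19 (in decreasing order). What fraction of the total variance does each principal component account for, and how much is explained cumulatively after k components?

Step 1 — total variance = trace(Sigma) = Σ λ_i = 55 + 41 + 19 = 115.

Step 2 — fraction explained by component i = λ_i / Σ λ:
  PC1: 55/115 = 0.4783
  PC2: 41/115 = 0.3565
  PC3: 19/115 = 0.1652

Step 3 — cumulative fraction after k components = (λ_1 + ... + λ_k) / Σ λ:
  k = 1: 55/115 = 0.4783
  k = 2: (55 + 41)/115 = 96/115 = 0.8348
  k = 3: (55 + 41 + 19)/115 = 115/115 = 1

Summary (fraction, with percent):

explained: PC1 0.4783 (47.83%), PC2 0.3565 (35.65%), PC3 0.1652 (16.52%);  cumulative: 0.4783, 0.8348, 1


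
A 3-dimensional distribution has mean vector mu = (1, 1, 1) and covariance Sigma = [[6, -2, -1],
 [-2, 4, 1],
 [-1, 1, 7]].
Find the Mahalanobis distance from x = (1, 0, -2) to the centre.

Step 1 — centre the observation: (x - mu) = (0, -1, -3).

Step 2 — invert Sigma (cofactor / det for 3×3, or solve directly):
  Sigma^{-1} = [[0.2015, 0.097, 0.0149],
 [0.097, 0.306, -0.0299],
 [0.0149, -0.0299, 0.1493]].

Step 3 — form the quadratic (x - mu)^T · Sigma^{-1} · (x - mu):
  Sigma^{-1} · (x - mu) = (-0.1418, -0.2164, -0.4179).
  (x - mu)^T · [Sigma^{-1} · (x - mu)] = (0)·(-0.1418) + (-1)·(-0.2164) + (-3)·(-0.4179) = 1.4701.

Step 4 — take square root: d = √(1.4701) ≈ 1.2125.

d(x, mu) = √(1.4701) ≈ 1.2125


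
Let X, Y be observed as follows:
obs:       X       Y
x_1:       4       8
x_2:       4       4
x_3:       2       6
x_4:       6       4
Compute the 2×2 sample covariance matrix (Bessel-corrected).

Step 1 — column means:
  mean(X) = (4 + 4 + 2 + 6) / 4 = 16/4 = 4
  mean(Y) = (8 + 4 + 6 + 4) / 4 = 22/4 = 5.5

Step 2 — sample covariance S[i,j] = (1/(n-1)) · Σ_k (x_{k,i} - mean_i) · (x_{k,j} - mean_j), with n-1 = 3.
  S[X,X] = ((0)·(0) + (0)·(0) + (-2)·(-2) + (2)·(2)) / 3 = 8/3 = 2.6667
  S[X,Y] = ((0)·(2.5) + (0)·(-1.5) + (-2)·(0.5) + (2)·(-1.5)) / 3 = -4/3 = -1.3333
  S[Y,Y] = ((2.5)·(2.5) + (-1.5)·(-1.5) + (0.5)·(0.5) + (-1.5)·(-1.5)) / 3 = 11/3 = 3.6667

S is symmetric (S[j,i] = S[i,j]). Assembling:

S = [[2.6667, -1.3333],
 [-1.3333, 3.6667]]


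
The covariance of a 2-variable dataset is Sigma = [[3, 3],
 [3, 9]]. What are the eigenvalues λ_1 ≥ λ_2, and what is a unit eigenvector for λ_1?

Step 1 — characteristic polynomial of 2×2 Sigma:
  det(Sigma - λI) = λ² - trace · λ + det = 0.
  trace = 3 + 9 = 12, det = 3·9 - (3)² = 18.
Step 2 — discriminant:
  Δ = trace² - 4·det = 144 - 72 = 72.
Step 3 — eigenvalues:
  λ = (trace ± √Δ)/2 = (12 ± 8.4853)/2,
  λ_1 = 10.2426,  λ_2 = 1.7574.

Step 4 — unit eigenvector for λ_1: solve (Sigma - λ_1 I)v = 0. First row:
  (3 - 10.2426)·v_x + (3)·v_y = 0, i.e. (-7.2426)·v_x + (3)·v_y = 0,
  so v ∝ (b, λ_1 - a) = (3, 7.2426) = u.
  ||u|| = √((3)² + (7.2426)²) = √(61.4558) ≈ 7.8394,
  v_1 = u/||u|| ≈ (0.3827, 0.9239) (||v_1|| = 1).

λ_1 = 10.2426,  λ_2 = 1.7574;  v_1 ≈ (0.3827, 0.9239)


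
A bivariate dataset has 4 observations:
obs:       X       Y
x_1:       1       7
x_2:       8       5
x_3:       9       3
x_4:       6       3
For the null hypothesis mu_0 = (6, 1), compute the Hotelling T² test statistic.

Step 1 — sample mean vector:
  mean(X) = (1 + 8 + 9 + 6) / 4 = 24/4 = 6
  mean(Y) = (7 + 5 + 3 + 3) / 4 = 18/4 = 4.5
  x̄ = (6, 4.5),  deviation x̄ - mu_0 = (6, 4.5) - (6, 1) = (0, 3.5).

Step 2 — sample covariance matrix, S[i,j] = (1/(n-1)) · Σ_k (x_{k,i} - mean_i) · (x_{k,j} - mean_j), divisor n-1 = 3:
  S[X,X] = ((-5)·(-5) + (2)·(2) + (3)·(3) + (0)·(0)) / 3 = 38/3 = 12.6667
  S[X,Y] = ((-5)·(2.5) + (2)·(0.5) + (3)·(-1.5) + (0)·(-1.5)) / 3 = -16/3 = -5.3333
  S[Y,Y] = ((2.5)·(2.5) + (0.5)·(0.5) + (-1.5)·(-1.5) + (-1.5)·(-1.5)) / 3 = 11/3 = 3.6667
  S = [[12.6667, -5.3333],
 [-5.3333, 3.6667]].

Step 3 — invert S. det(S) = 12.6667·3.6667 - (-5.3333)² = 18.
  S^{-1} = (1/det) · [[d, -b], [-b, a]] = [[0.2037, 0.2963],
 [0.2963, 0.7037]].

Step 4 — quadratic form (x̄ - mu_0)^T · S^{-1} · (x̄ - mu_0):
  S^{-1} · (x̄ - mu_0) = (1.037, 2.463),
  (x̄ - mu_0)^T · [...] = (0)·(1.037) + (3.5)·(2.463) = 8.6204.

Step 5 — scale by n: T² = 4 · 8.6204 = 34.4815.

T² ≈ 34.4815


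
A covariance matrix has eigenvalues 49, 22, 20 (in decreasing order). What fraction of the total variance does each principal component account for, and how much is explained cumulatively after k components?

Step 1 — total variance = trace(Sigma) = Σ λ_i = 49 + 22 + 20 = 91.

Step 2 — fraction explained by component i = λ_i / Σ λ:
  PC1: 49/91 = 0.5385
  PC2: 22/91 = 0.2418
  PC3: 20/91 = 0.2198

Step 3 — cumulative fraction after k components = (λ_1 + ... + λ_k) / Σ λ:
  k = 1: 49/91 = 0.5385
  k = 2: (49 + 22)/91 = 71/91 = 0.7802
  k = 3: (49 + 22 + 20)/91 = 91/91 = 1

Summary (fraction, with percent):

explained: PC1 0.5385 (53.85%), PC2 0.2418 (24.18%), PC3 0.2198 (21.98%);  cumulative: 0.5385, 0.7802, 1


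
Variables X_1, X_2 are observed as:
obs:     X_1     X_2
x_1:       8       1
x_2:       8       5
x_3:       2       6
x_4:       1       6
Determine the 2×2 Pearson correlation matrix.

Step 1 — column means:
  mean(X_1) = (8 + 8 + 2 + 1) / 4 = 19/4 = 4.75
  mean(X_2) = (1 + 5 + 6 + 6) / 4 = 18/4 = 4.5

Step 2 — sample variances and covariances s[i,j] = (1/(n-1)) · Σ_k (x_{k,i} - mean_i) · (x_{k,j} - mean_j), with n-1 = 3:
  s[X_1,X_1] = ((3.25)·(3.25) + (3.25)·(3.25) + (-2.75)·(-2.75) + (-3.75)·(-3.75)) / 3 = 42.75/3 = 14.25
  s[X_1,X_2] = ((3.25)·(-3.5) + (3.25)·(0.5) + (-2.75)·(1.5) + (-3.75)·(1.5)) / 3 = -19.5/3 = -6.5
  s[X_2,X_2] = ((-3.5)·(-3.5) + (0.5)·(0.5) + (1.5)·(1.5) + (1.5)·(1.5)) / 3 = 17/3 = 5.6667
  Sample standard deviations s_i = √(s[i,i]):
  s(X_1) = √(14.25) = 3.7749
  s(X_2) = √(5.6667) = 2.3805

Step 3 — r_{ij} = s_{ij} / (s_i · s_j):
  r[X_1,X_1] = 1 (diagonal).
  r[X_1,X_2] = -6.5 / (3.7749 · 2.3805) = -6.5 / 8.9861 = -0.7233
  r[X_2,X_2] = 1 (diagonal).

R is symmetric with unit diagonal. Assembling:

R = [[1, -0.7233],
 [-0.7233, 1]]


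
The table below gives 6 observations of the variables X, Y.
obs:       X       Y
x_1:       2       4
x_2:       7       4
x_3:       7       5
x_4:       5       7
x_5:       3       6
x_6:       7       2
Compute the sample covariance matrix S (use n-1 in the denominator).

Step 1 — column means:
  mean(X) = (2 + 7 + 7 + 5 + 3 + 7) / 6 = 31/6 = 5.1667
  mean(Y) = (4 + 4 + 5 + 7 + 6 + 2) / 6 = 28/6 = 4.6667

Step 2 — sample covariance S[i,j] = (1/(n-1)) · Σ_k (x_{k,i} - mean_i) · (x_{k,j} - mean_j), with n-1 = 5.
  S[X,X] = ((-3.1667)·(-3.1667) + (1.8333)·(1.8333) + (1.8333)·(1.8333) + (-0.1667)·(-0.1667) + (-2.1667)·(-2.1667) + (1.8333)·(1.8333)) / 5 = 24.8333/5 = 4.9667
  S[X,Y] = ((-3.1667)·(-0.6667) + (1.8333)·(-0.6667) + (1.8333)·(0.3333) + (-0.1667)·(2.3333) + (-2.1667)·(1.3333) + (1.8333)·(-2.6667)) / 5 = -6.6667/5 = -1.3333
  S[Y,Y] = ((-0.6667)·(-0.6667) + (-0.6667)·(-0.6667) + (0.3333)·(0.3333) + (2.3333)·(2.3333) + (1.3333)·(1.3333) + (-2.6667)·(-2.6667)) / 5 = 15.3333/5 = 3.0667

S is symmetric (S[j,i] = S[i,j]). Assembling:

S = [[4.9667, -1.3333],
 [-1.3333, 3.0667]]


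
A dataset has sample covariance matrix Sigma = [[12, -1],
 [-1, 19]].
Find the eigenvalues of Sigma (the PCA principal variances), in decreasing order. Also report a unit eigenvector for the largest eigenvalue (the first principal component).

Step 1 — characteristic polynomial of 2×2 Sigma:
  det(Sigma - λI) = λ² - trace · λ + det = 0.
  trace = 12 + 19 = 31, det = 12·19 - (-1)² = 227.
Step 2 — discriminant:
  Δ = trace² - 4·det = 961 - 908 = 53.
Step 3 — eigenvalues:
  λ = (trace ± √Δ)/2 = (31 ± 7.2801)/2,
  λ_1 = 19.1401,  λ_2 = 11.8599.

Step 4 — unit eigenvector for λ_1: solve (Sigma - λ_1 I)v = 0. First row:
  (12 - 19.1401)·v_x + (-1)·v_y = 0, i.e. (-7.1401)·v_x + (-1)·v_y = 0,
  so v ∝ (b, λ_1 - a) = (-1, 7.1401); multiply by -1 so the first entry is positive: u = (1, -7.1401).
  ||u|| = √((1)² + (-7.1401)²) = √(51.9804) ≈ 7.2097,
  v_1 = u/||u|| ≈ (0.1387, -0.9903) (||v_1|| = 1).

λ_1 = 19.1401,  λ_2 = 11.8599;  v_1 ≈ (0.1387, -0.9903)


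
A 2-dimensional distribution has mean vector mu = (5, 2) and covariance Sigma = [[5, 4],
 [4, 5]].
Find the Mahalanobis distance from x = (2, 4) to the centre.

Step 1 — centre the observation: (x - mu) = (-3, 2).

Step 2 — invert Sigma. det(Sigma) = 5·5 - (4)² = 9.
  Sigma^{-1} = (1/det) · [[d, -b], [-b, a]] = [[0.5556, -0.4444],
 [-0.4444, 0.5556]].

Step 3 — form the quadratic (x - mu)^T · Sigma^{-1} · (x - mu):
  Sigma^{-1} · (x - mu) = (-2.5556, 2.4444).
  (x - mu)^T · [Sigma^{-1} · (x - mu)] = (-3)·(-2.5556) + (2)·(2.4444) = 12.5556.

Step 4 — take square root: d = √(12.5556) ≈ 3.5434.

d(x, mu) = √(12.5556) ≈ 3.5434


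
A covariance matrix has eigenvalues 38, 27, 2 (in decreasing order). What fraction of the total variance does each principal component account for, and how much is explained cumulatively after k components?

Step 1 — total variance = trace(Sigma) = Σ λ_i = 38 + 27 + 2 = 67.

Step 2 — fraction explained by component i = λ_i / Σ λ:
  PC1: 38/67 = 0.5672
  PC2: 27/67 = 0.403
  PC3: 2/67 = 0.0299

Step 3 — cumulative fraction after k components = (λ_1 + ... + λ_k) / Σ λ:
  k = 1: 38/67 = 0.5672
  k = 2: (38 + 27)/67 = 65/67 = 0.9701
  k = 3: (38 + 27 + 2)/67 = 67/67 = 1

Summary (fraction, with percent):

explained: PC1 0.5672 (56.72%), PC2 0.403 (40.3%), PC3 0.0299 (2.99%);  cumulative: 0.5672, 0.9701, 1


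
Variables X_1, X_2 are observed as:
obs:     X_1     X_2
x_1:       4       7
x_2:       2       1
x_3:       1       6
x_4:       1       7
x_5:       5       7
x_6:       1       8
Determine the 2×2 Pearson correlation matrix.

Step 1 — column means:
  mean(X_1) = (4 + 2 + 1 + 1 + 5 + 1) / 6 = 14/6 = 2.3333
  mean(X_2) = (7 + 1 + 6 + 7 + 7 + 8) / 6 = 36/6 = 6

Step 2 — sample variances and covariances s[i,j] = (1/(n-1)) · Σ_k (x_{k,i} - mean_i) · (x_{k,j} - mean_j), with n-1 = 5:
  s[X_1,X_1] = ((1.6667)·(1.6667) + (-0.3333)·(-0.3333) + (-1.3333)·(-1.3333) + (-1.3333)·(-1.3333) + (2.6667)·(2.6667) + (-1.3333)·(-1.3333)) / 5 = 15.3333/5 = 3.0667
  s[X_1,X_2] = ((1.6667)·(1) + (-0.3333)·(-5) + (-1.3333)·(0) + (-1.3333)·(1) + (2.6667)·(1) + (-1.3333)·(2)) / 5 = 2/5 = 0.4
  s[X_2,X_2] = ((1)·(1) + (-5)·(-5) + (0)·(0) + (1)·(1) + (1)·(1) + (2)·(2)) / 5 = 32/5 = 6.4
  Sample standard deviations s_i = √(s[i,i]):
  s(X_1) = √(3.0667) = 1.7512
  s(X_2) = √(6.4) = 2.5298

Step 3 — r_{ij} = s_{ij} / (s_i · s_j):
  r[X_1,X_1] = 1 (diagonal).
  r[X_1,X_2] = 0.4 / (1.7512 · 2.5298) = 0.4 / 4.4302 = 0.0903
  r[X_2,X_2] = 1 (diagonal).

R is symmetric with unit diagonal. Assembling:

R = [[1, 0.0903],
 [0.0903, 1]]


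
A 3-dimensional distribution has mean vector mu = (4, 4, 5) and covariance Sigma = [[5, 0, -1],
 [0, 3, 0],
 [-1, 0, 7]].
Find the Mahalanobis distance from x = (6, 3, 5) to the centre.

Step 1 — centre the observation: (x - mu) = (2, -1, 0).

Step 2 — invert Sigma (cofactor / det for 3×3, or solve directly):
  Sigma^{-1} = [[0.2059, 0, 0.0294],
 [0, 0.3333, 0],
 [0.0294, 0, 0.1471]].

Step 3 — form the quadratic (x - mu)^T · Sigma^{-1} · (x - mu):
  Sigma^{-1} · (x - mu) = (0.4118, -0.3333, 0.0588).
  (x - mu)^T · [Sigma^{-1} · (x - mu)] = (2)·(0.4118) + (-1)·(-0.3333) + (0)·(0.0588) = 1.1569.

Step 4 — take square root: d = √(1.1569) ≈ 1.0756.

d(x, mu) = √(1.1569) ≈ 1.0756


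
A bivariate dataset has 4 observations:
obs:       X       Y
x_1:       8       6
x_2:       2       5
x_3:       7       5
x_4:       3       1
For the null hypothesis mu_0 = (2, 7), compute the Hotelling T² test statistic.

Step 1 — sample mean vector:
  mean(X) = (8 + 2 + 7 + 3) / 4 = 20/4 = 5
  mean(Y) = (6 + 5 + 5 + 1) / 4 = 17/4 = 4.25
  x̄ = (5, 4.25),  deviation x̄ - mu_0 = (5, 4.25) - (2, 7) = (3, -2.75).

Step 2 — sample covariance matrix, S[i,j] = (1/(n-1)) · Σ_k (x_{k,i} - mean_i) · (x_{k,j} - mean_j), divisor n-1 = 3:
  S[X,X] = ((3)·(3) + (-3)·(-3) + (2)·(2) + (-2)·(-2)) / 3 = 26/3 = 8.6667
  S[X,Y] = ((3)·(1.75) + (-3)·(0.75) + (2)·(0.75) + (-2)·(-3.25)) / 3 = 11/3 = 3.6667
  S[Y,Y] = ((1.75)·(1.75) + (0.75)·(0.75) + (0.75)·(0.75) + (-3.25)·(-3.25)) / 3 = 14.75/3 = 4.9167
  S = [[8.6667, 3.6667],
 [3.6667, 4.9167]].

Step 3 — invert S. det(S) = 8.6667·4.9167 - (3.6667)² = 29.1667.
  S^{-1} = (1/det) · [[d, -b], [-b, a]] = [[0.1686, -0.1257],
 [-0.1257, 0.2971]].

Step 4 — quadratic form (x̄ - mu_0)^T · S^{-1} · (x̄ - mu_0):
  S^{-1} · (x̄ - mu_0) = (0.8514, -1.1943),
  (x̄ - mu_0)^T · [...] = (3)·(0.8514) + (-2.75)·(-1.1943) = 5.8386.

Step 5 — scale by n: T² = 4 · 5.8386 = 23.3543.

T² ≈ 23.3543


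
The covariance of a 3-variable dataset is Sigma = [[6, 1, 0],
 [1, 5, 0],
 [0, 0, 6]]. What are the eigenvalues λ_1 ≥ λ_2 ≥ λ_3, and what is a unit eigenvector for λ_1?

Step 1 — characteristic polynomial p(λ) = det(λI - Sigma) = λ³ - tr·λ² + c_1·λ - det, where tr = trace, c_1 = sum of the principal 2×2 minors, det = det(Sigma):
  tr = 6 + 5 + 6 = 17,
  c_1 = (6·5 - (1)²) + (6·6 - (0)²) + (5·6 - (0)²) = 29 + 36 + 30 = 95,
  det = 6·(5·6 - (0)²) - (1)·((1)·6 - (0)·(0)) + (0)·((1)·(0) - 5·(0)) = 6·(30) - (1)·(6) + (0)·(0) = 174.
  So p(λ) = λ³ - 17λ² + 95λ - 174.
Step 2 — look for an integer root (rational root theorem: any rational root is an integer divisor of 174). Testing λ = 6:
  p(6) = 216 - 612 + 570 - 174 = 0  ✓
  Dividing out (λ - 6): p(λ) = (λ - 6)(λ² - 11λ + 29).
Step 3 — remaining eigenvalues from the quadratic λ² - 11λ + 29 = 0:
  Δ = 11² - 4·29 = 121 - 116 = 5,  λ = (11 ± √5)/2 = (11 ± 2.2361)/2 ≈ 6.618 or 4.382.
  Sorted: λ_1 = 6.618,  λ_2 = 6,  λ_3 = 4.382  (check: sum = 17 = tr ✓).

Step 4 — unit eigenvector for λ_1 ≈ 6.618: v spans the null space of (Sigma - λ_1 I), whose rows are
  r_1 = (-0.618, 1, 0),  r_2 = (1, -1.618, 0),  r_3 = (0, 0, -0.618).
  v is orthogonal to every row, so take v ∝ r_1 × r_3 = ((1)·(-0.618) - (0)·(0), (0)·(0) - (-0.618)·(-0.618), (-0.618)·(0) - (1)·(0)) ≈ (-0.618, -0.382, 0).
  Rescale (multiply by -1 so the first nonzero entry is positive): u = (0.618, 0.382, 0).
  ||u|| = √((0.618)² + (0.382)² + (0)²) = √(0.5279) ≈ 0.7265,  v_1 = u/||u|| ≈ (0.8507, 0.5257, 0) (||v_1|| = 1).

λ_1 = 6.618,  λ_2 = 6,  λ_3 = 4.382;  v_1 ≈ (0.8507, 0.5257, 0)


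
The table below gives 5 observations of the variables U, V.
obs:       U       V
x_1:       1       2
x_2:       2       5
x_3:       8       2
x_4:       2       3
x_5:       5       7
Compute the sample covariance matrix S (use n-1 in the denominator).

Step 1 — column means:
  mean(U) = (1 + 2 + 8 + 2 + 5) / 5 = 18/5 = 3.6
  mean(V) = (2 + 5 + 2 + 3 + 7) / 5 = 19/5 = 3.8

Step 2 — sample covariance S[i,j] = (1/(n-1)) · Σ_k (x_{k,i} - mean_i) · (x_{k,j} - mean_j), with n-1 = 4.
  S[U,U] = ((-2.6)·(-2.6) + (-1.6)·(-1.6) + (4.4)·(4.4) + (-1.6)·(-1.6) + (1.4)·(1.4)) / 4 = 33.2/4 = 8.3
  S[U,V] = ((-2.6)·(-1.8) + (-1.6)·(1.2) + (4.4)·(-1.8) + (-1.6)·(-0.8) + (1.4)·(3.2)) / 4 = 0.6/4 = 0.15
  S[V,V] = ((-1.8)·(-1.8) + (1.2)·(1.2) + (-1.8)·(-1.8) + (-0.8)·(-0.8) + (3.2)·(3.2)) / 4 = 18.8/4 = 4.7

S is symmetric (S[j,i] = S[i,j]). Assembling:

S = [[8.3, 0.15],
 [0.15, 4.7]]


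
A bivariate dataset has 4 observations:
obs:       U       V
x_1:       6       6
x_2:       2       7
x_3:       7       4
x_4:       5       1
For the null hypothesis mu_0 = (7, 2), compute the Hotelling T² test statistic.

Step 1 — sample mean vector:
  mean(U) = (6 + 2 + 7 + 5) / 4 = 20/4 = 5
  mean(V) = (6 + 7 + 4 + 1) / 4 = 18/4 = 4.5
  x̄ = (5, 4.5),  deviation x̄ - mu_0 = (5, 4.5) - (7, 2) = (-2, 2.5).

Step 2 — sample covariance matrix, S[i,j] = (1/(n-1)) · Σ_k (x_{k,i} - mean_i) · (x_{k,j} - mean_j), divisor n-1 = 3:
  S[U,U] = ((1)·(1) + (-3)·(-3) + (2)·(2) + (0)·(0)) / 3 = 14/3 = 4.6667
  S[U,V] = ((1)·(1.5) + (-3)·(2.5) + (2)·(-0.5) + (0)·(-3.5)) / 3 = -7/3 = -2.3333
  S[V,V] = ((1.5)·(1.5) + (2.5)·(2.5) + (-0.5)·(-0.5) + (-3.5)·(-3.5)) / 3 = 21/3 = 7
  S = [[4.6667, -2.3333],
 [-2.3333, 7]].

Step 3 — invert S. det(S) = 4.6667·7 - (-2.3333)² = 27.2222.
  S^{-1} = (1/det) · [[d, -b], [-b, a]] = [[0.2571, 0.0857],
 [0.0857, 0.1714]].

Step 4 — quadratic form (x̄ - mu_0)^T · S^{-1} · (x̄ - mu_0):
  S^{-1} · (x̄ - mu_0) = (-0.3, 0.2571),
  (x̄ - mu_0)^T · [...] = (-2)·(-0.3) + (2.5)·(0.2571) = 1.2429.

Step 5 — scale by n: T² = 4 · 1.2429 = 4.9714.

T² ≈ 4.9714


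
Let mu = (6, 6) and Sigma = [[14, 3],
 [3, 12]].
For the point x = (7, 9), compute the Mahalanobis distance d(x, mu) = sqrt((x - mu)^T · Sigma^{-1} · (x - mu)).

Step 1 — centre the observation: (x - mu) = (1, 3).

Step 2 — invert Sigma. det(Sigma) = 14·12 - (3)² = 159.
  Sigma^{-1} = (1/det) · [[d, -b], [-b, a]] = [[0.0755, -0.0189],
 [-0.0189, 0.0881]].

Step 3 — form the quadratic (x - mu)^T · Sigma^{-1} · (x - mu):
  Sigma^{-1} · (x - mu) = (0.0189, 0.2453).
  (x - mu)^T · [Sigma^{-1} · (x - mu)] = (1)·(0.0189) + (3)·(0.2453) = 0.7547.

Step 4 — take square root: d = √(0.7547) ≈ 0.8687.

d(x, mu) = √(0.7547) ≈ 0.8687


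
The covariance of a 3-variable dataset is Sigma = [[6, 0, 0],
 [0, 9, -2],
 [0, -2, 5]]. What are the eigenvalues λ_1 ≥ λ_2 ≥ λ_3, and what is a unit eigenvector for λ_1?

Step 1 — characteristic polynomial p(λ) = det(λI - Sigma) = λ³ - tr·λ² + c_1·λ - det, where tr = trace, c_1 = sum of the principal 2×2 minors, det = det(Sigma):
  tr = 6 + 9 + 5 = 20,
  c_1 = (6·9 - (0)²) + (6·5 - (0)²) + (9·5 - (-2)²) = 54 + 30 + 41 = 125,
  det = 6·(9·5 - (-2)²) - (0)·((0)·5 - (-2)·(0)) + (0)·((0)·(-2) - 9·(0)) = 6·(41) - (0)·(0) + (0)·(0) = 246.
  So p(λ) = λ³ - 20λ² + 125λ - 246.
Step 2 — look for an integer root (rational root theorem: any rational root is an integer divisor of 246). Testing λ = 6:
  p(6) = 216 - 720 + 750 - 246 = 0  ✓
  Dividing out (λ - 6): p(λ) = (λ - 6)(λ² - 14λ + 41).
Step 3 — remaining eigenvalues from the quadratic λ² - 14λ + 41 = 0:
  Δ = 14² - 4·41 = 196 - 164 = 32,  λ = (14 ± √32)/2 = (14 ± 5.6569)/2 ≈ 9.8284 or 4.1716.
  Sorted: λ_1 = 9.8284,  λ_2 = 6,  λ_3 = 4.1716  (check: sum = 20 = tr ✓).

Step 4 — unit eigenvector for λ_1 ≈ 9.8284: v spans the null space of (Sigma - λ_1 I), whose rows are
  r_1 = (-3.8284, 0, 0),  r_2 = (0, -0.8284, -2),  r_3 = (0, -2, -4.8284).
  v is orthogonal to every row, so take v ∝ r_1 × r_2 = ((0)·(-2) - (0)·(-0.8284), (0)·(0) - (-3.8284)·(-2), (-3.8284)·(-0.8284) - (0)·(0)) ≈ (0, -7.6569, 3.1716).
  Rescale (multiply by -1 so the first nonzero entry is positive): u = (0, 7.6569, -3.1716).
  ||u|| = √((0)² + (7.6569)² + (-3.1716)²) = √(68.6863) ≈ 8.2877,  v_1 = u/||u|| ≈ (0, 0.9239, -0.3827) (||v_1|| = 1).

λ_1 = 9.8284,  λ_2 = 6,  λ_3 = 4.1716;  v_1 ≈ (0, 0.9239, -0.3827)


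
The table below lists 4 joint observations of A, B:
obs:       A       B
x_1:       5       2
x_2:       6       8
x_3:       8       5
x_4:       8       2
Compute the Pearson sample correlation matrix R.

Step 1 — column means:
  mean(A) = (5 + 6 + 8 + 8) / 4 = 27/4 = 6.75
  mean(B) = (2 + 8 + 5 + 2) / 4 = 17/4 = 4.25

Step 2 — sample variances and covariances s[i,j] = (1/(n-1)) · Σ_k (x_{k,i} - mean_i) · (x_{k,j} - mean_j), with n-1 = 3:
  s[A,A] = ((-1.75)·(-1.75) + (-0.75)·(-0.75) + (1.25)·(1.25) + (1.25)·(1.25)) / 3 = 6.75/3 = 2.25
  s[A,B] = ((-1.75)·(-2.25) + (-0.75)·(3.75) + (1.25)·(0.75) + (1.25)·(-2.25)) / 3 = -0.75/3 = -0.25
  s[B,B] = ((-2.25)·(-2.25) + (3.75)·(3.75) + (0.75)·(0.75) + (-2.25)·(-2.25)) / 3 = 24.75/3 = 8.25
  Sample standard deviations s_i = √(s[i,i]):
  s(A) = √(2.25) = 1.5
  s(B) = √(8.25) = 2.8723

Step 3 — r_{ij} = s_{ij} / (s_i · s_j):
  r[A,A] = 1 (diagonal).
  r[A,B] = -0.25 / (1.5 · 2.8723) = -0.25 / 4.3084 = -0.058
  r[B,B] = 1 (diagonal).

R is symmetric with unit diagonal. Assembling:

R = [[1, -0.058],
 [-0.058, 1]]


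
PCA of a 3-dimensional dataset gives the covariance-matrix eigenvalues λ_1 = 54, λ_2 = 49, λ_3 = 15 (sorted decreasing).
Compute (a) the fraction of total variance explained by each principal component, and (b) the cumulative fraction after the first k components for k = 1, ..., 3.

Step 1 — total variance = trace(Sigma) = Σ λ_i = 54 + 49 + 15 = 118.

Step 2 — fraction explained by component i = λ_i / Σ λ:
  PC1: 54/118 = 0.4576
  PC2: 49/118 = 0.4153
  PC3: 15/118 = 0.1271

Step 3 — cumulative fraction after k components = (λ_1 + ... + λ_k) / Σ λ:
  k = 1: 54/118 = 0.4576
  k = 2: (54 + 49)/118 = 103/118 = 0.8729
  k = 3: (54 + 49 + 15)/118 = 118/118 = 1

Summary (fraction, with percent):

explained: PC1 0.4576 (45.76%), PC2 0.4153 (41.53%), PC3 0.1271 (12.71%);  cumulative: 0.4576, 0.8729, 1


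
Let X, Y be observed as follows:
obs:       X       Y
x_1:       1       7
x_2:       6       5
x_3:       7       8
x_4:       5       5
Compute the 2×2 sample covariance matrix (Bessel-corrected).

Step 1 — column means:
  mean(X) = (1 + 6 + 7 + 5) / 4 = 19/4 = 4.75
  mean(Y) = (7 + 5 + 8 + 5) / 4 = 25/4 = 6.25

Step 2 — sample covariance S[i,j] = (1/(n-1)) · Σ_k (x_{k,i} - mean_i) · (x_{k,j} - mean_j), with n-1 = 3.
  S[X,X] = ((-3.75)·(-3.75) + (1.25)·(1.25) + (2.25)·(2.25) + (0.25)·(0.25)) / 3 = 20.75/3 = 6.9167
  S[X,Y] = ((-3.75)·(0.75) + (1.25)·(-1.25) + (2.25)·(1.75) + (0.25)·(-1.25)) / 3 = -0.75/3 = -0.25
  S[Y,Y] = ((0.75)·(0.75) + (-1.25)·(-1.25) + (1.75)·(1.75) + (-1.25)·(-1.25)) / 3 = 6.75/3 = 2.25

S is symmetric (S[j,i] = S[i,j]). Assembling:

S = [[6.9167, -0.25],
 [-0.25, 2.25]]


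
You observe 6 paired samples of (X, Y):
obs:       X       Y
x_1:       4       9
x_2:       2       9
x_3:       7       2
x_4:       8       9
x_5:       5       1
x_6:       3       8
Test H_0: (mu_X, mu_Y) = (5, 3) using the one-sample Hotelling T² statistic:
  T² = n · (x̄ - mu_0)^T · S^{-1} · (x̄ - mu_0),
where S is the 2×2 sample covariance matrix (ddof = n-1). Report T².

Step 1 — sample mean vector:
  mean(X) = (4 + 2 + 7 + 8 + 5 + 3) / 6 = 29/6 = 4.8333
  mean(Y) = (9 + 9 + 2 + 9 + 1 + 8) / 6 = 38/6 = 6.3333
  x̄ = (4.8333, 6.3333),  deviation x̄ - mu_0 = (4.8333, 6.3333) - (5, 3) = (-0.1667, 3.3333).

Step 2 — sample covariance matrix, S[i,j] = (1/(n-1)) · Σ_k (x_{k,i} - mean_i) · (x_{k,j} - mean_j), divisor n-1 = 5:
  S[X,X] = ((-0.8333)·(-0.8333) + (-2.8333)·(-2.8333) + (2.1667)·(2.1667) + (3.1667)·(3.1667) + (0.1667)·(0.1667) + (-1.8333)·(-1.8333)) / 5 = 26.8333/5 = 5.3667
  S[X,Y] = ((-0.8333)·(2.6667) + (-2.8333)·(2.6667) + (2.1667)·(-4.3333) + (3.1667)·(2.6667) + (0.1667)·(-5.3333) + (-1.8333)·(1.6667)) / 5 = -14.6667/5 = -2.9333
  S[Y,Y] = ((2.6667)·(2.6667) + (2.6667)·(2.6667) + (-4.3333)·(-4.3333) + (2.6667)·(2.6667) + (-5.3333)·(-5.3333) + (1.6667)·(1.6667)) / 5 = 71.3333/5 = 14.2667
  S = [[5.3667, -2.9333],
 [-2.9333, 14.2667]].

Step 3 — invert S. det(S) = 5.3667·14.2667 - (-2.9333)² = 67.96.
  S^{-1} = (1/det) · [[d, -b], [-b, a]] = [[0.2099, 0.0432],
 [0.0432, 0.079]].

Step 4 — quadratic form (x̄ - mu_0)^T · S^{-1} · (x̄ - mu_0):
  S^{-1} · (x̄ - mu_0) = (0.1089, 0.256),
  (x̄ - mu_0)^T · [...] = (-0.1667)·(0.1089) + (3.3333)·(0.256) = 0.8353.

Step 5 — scale by n: T² = 6 · 0.8353 = 5.0118.

T² ≈ 5.0118


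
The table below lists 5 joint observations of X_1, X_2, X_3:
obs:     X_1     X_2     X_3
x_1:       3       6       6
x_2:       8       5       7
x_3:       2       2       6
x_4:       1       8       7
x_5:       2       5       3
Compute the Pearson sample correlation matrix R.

Step 1 — column means:
  mean(X_1) = (3 + 8 + 2 + 1 + 2) / 5 = 16/5 = 3.2
  mean(X_2) = (6 + 5 + 2 + 8 + 5) / 5 = 26/5 = 5.2
  mean(X_3) = (6 + 7 + 6 + 7 + 3) / 5 = 29/5 = 5.8

Step 2 — sample variances and covariances s[i,j] = (1/(n-1)) · Σ_k (x_{k,i} - mean_i) · (x_{k,j} - mean_j), with n-1 = 4:
  s[X_1,X_1] = ((-0.2)·(-0.2) + (4.8)·(4.8) + (-1.2)·(-1.2) + (-2.2)·(-2.2) + (-1.2)·(-1.2)) / 4 = 30.8/4 = 7.7
  s[X_1,X_2] = ((-0.2)·(0.8) + (4.8)·(-0.2) + (-1.2)·(-3.2) + (-2.2)·(2.8) + (-1.2)·(-0.2)) / 4 = -3.2/4 = -0.8
  s[X_1,X_3] = ((-0.2)·(0.2) + (4.8)·(1.2) + (-1.2)·(0.2) + (-2.2)·(1.2) + (-1.2)·(-2.8)) / 4 = 6.2/4 = 1.55
  s[X_2,X_2] = ((0.8)·(0.8) + (-0.2)·(-0.2) + (-3.2)·(-3.2) + (2.8)·(2.8) + (-0.2)·(-0.2)) / 4 = 18.8/4 = 4.7
  s[X_2,X_3] = ((0.8)·(0.2) + (-0.2)·(1.2) + (-3.2)·(0.2) + (2.8)·(1.2) + (-0.2)·(-2.8)) / 4 = 3.2/4 = 0.8
  s[X_3,X_3] = ((0.2)·(0.2) + (1.2)·(1.2) + (0.2)·(0.2) + (1.2)·(1.2) + (-2.8)·(-2.8)) / 4 = 10.8/4 = 2.7
  Sample standard deviations s_i = √(s[i,i]):
  s(X_1) = √(7.7) = 2.7749
  s(X_2) = √(4.7) = 2.1679
  s(X_3) = √(2.7) = 1.6432

Step 3 — r_{ij} = s_{ij} / (s_i · s_j):
  r[X_1,X_1] = 1 (diagonal).
  r[X_1,X_2] = -0.8 / (2.7749 · 2.1679) = -0.8 / 6.0158 = -0.133
  r[X_1,X_3] = 1.55 / (2.7749 · 1.6432) = 1.55 / 4.5596 = 0.3399
  r[X_2,X_2] = 1 (diagonal).
  r[X_2,X_3] = 0.8 / (2.1679 · 1.6432) = 0.8 / 3.5623 = 0.2246
  r[X_3,X_3] = 1 (diagonal).

R is symmetric with unit diagonal. Assembling:

R = [[1, -0.133, 0.3399],
 [-0.133, 1, 0.2246],
 [0.3399, 0.2246, 1]]


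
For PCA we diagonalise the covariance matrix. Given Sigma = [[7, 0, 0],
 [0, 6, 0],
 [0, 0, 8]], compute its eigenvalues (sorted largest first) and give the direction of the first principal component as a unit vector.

Step 1 — characteristic polynomial p(λ) = det(λI - Sigma) = λ³ - tr·λ² + c_1·λ - det, where tr = trace, c_1 = sum of the principal 2×2 minors, det = det(Sigma):
  tr = 7 + 6 + 8 = 21,
  c_1 = (7·6 - (0)²) + (7·8 - (0)²) + (6·8 - (0)²) = 42 + 56 + 48 = 146,
  det = 7·(6·8 - (0)²) - (0)·((0)·8 - (0)·(0)) + (0)·((0)·(0) - 6·(0)) = 7·(48) - (0)·(0) + (0)·(0) = 336.
  So p(λ) = λ³ - 21λ² + 146λ - 336.
Step 2 — look for an integer root (rational root theorem: any rational root is an integer divisor of 336). Testing λ = 6:
  p(6) = 216 - 756 + 876 - 336 = 0  ✓
  Dividing out (λ - 6): p(λ) = (λ - 6)(λ² - 15λ + 56).
Step 3 — remaining eigenvalues from the quadratic λ² - 15λ + 56 = 0:
  Δ = 15² - 4·56 = 225 - 224 = 1,  λ = (15 ± √1)/2 = (15 ± 1)/2 = 8 or 7.
  Sorted: λ_1 = 8,  λ_2 = 7,  λ_3 = 6  (check: sum = 21 = tr ✓).

Step 4 — unit eigenvector for λ_1 = 8: v spans the null space of (Sigma - λ_1 I), whose rows are
  r_1 = (-1, 0, 0),  r_2 = (0, -2, 0),  r_3 = (0, 0, 0).
  v is orthogonal to every row, so take v ∝ r_1 × r_2 = ((0)·(0) - (0)·(-2), (0)·(0) - (-1)·(0), (-1)·(-2) - (0)·(0)) = (0, 0, 2).
  Rescale (divide by 2): u = (0, 0, 1).
  ||u|| = √((0)² + (0)² + (1)²) = √(1) = 1,  v_1 = u/||u|| ≈ (0, 0, 1) (||v_1|| = 1).

λ_1 = 8,  λ_2 = 7,  λ_3 = 6;  v_1 ≈ (0, 0, 1)


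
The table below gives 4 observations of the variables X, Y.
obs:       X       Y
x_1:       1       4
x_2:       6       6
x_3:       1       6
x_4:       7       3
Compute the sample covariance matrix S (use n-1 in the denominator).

Step 1 — column means:
  mean(X) = (1 + 6 + 1 + 7) / 4 = 15/4 = 3.75
  mean(Y) = (4 + 6 + 6 + 3) / 4 = 19/4 = 4.75

Step 2 — sample covariance S[i,j] = (1/(n-1)) · Σ_k (x_{k,i} - mean_i) · (x_{k,j} - mean_j), with n-1 = 3.
  S[X,X] = ((-2.75)·(-2.75) + (2.25)·(2.25) + (-2.75)·(-2.75) + (3.25)·(3.25)) / 3 = 30.75/3 = 10.25
  S[X,Y] = ((-2.75)·(-0.75) + (2.25)·(1.25) + (-2.75)·(1.25) + (3.25)·(-1.75)) / 3 = -4.25/3 = -1.4167
  S[Y,Y] = ((-0.75)·(-0.75) + (1.25)·(1.25) + (1.25)·(1.25) + (-1.75)·(-1.75)) / 3 = 6.75/3 = 2.25

S is symmetric (S[j,i] = S[i,j]). Assembling:

S = [[10.25, -1.4167],
 [-1.4167, 2.25]]


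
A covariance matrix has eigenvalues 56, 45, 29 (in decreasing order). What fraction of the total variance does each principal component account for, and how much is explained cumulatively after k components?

Step 1 — total variance = trace(Sigma) = Σ λ_i = 56 + 45 + 29 = 130.

Step 2 — fraction explained by component i = λ_i / Σ λ:
  PC1: 56/130 = 0.4308
  PC2: 45/130 = 0.3462
  PC3: 29/130 = 0.2231

Step 3 — cumulative fraction after k components = (λ_1 + ... + λ_k) / Σ λ:
  k = 1: 56/130 = 0.4308
  k = 2: (56 + 45)/130 = 101/130 = 0.7769
  k = 3: (56 + 45 + 29)/130 = 130/130 = 1

Summary (fraction, with percent):

explained: PC1 0.4308 (43.08%), PC2 0.3462 (34.62%), PC3 0.2231 (22.31%);  cumulative: 0.4308, 0.7769, 1


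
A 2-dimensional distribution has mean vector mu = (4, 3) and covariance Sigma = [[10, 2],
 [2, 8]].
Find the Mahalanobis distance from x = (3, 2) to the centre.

Step 1 — centre the observation: (x - mu) = (-1, -1).

Step 2 — invert Sigma. det(Sigma) = 10·8 - (2)² = 76.
  Sigma^{-1} = (1/det) · [[d, -b], [-b, a]] = [[0.1053, -0.0263],
 [-0.0263, 0.1316]].

Step 3 — form the quadratic (x - mu)^T · Sigma^{-1} · (x - mu):
  Sigma^{-1} · (x - mu) = (-0.0789, -0.1053).
  (x - mu)^T · [Sigma^{-1} · (x - mu)] = (-1)·(-0.0789) + (-1)·(-0.1053) = 0.1842.

Step 4 — take square root: d = √(0.1842) ≈ 0.4292.

d(x, mu) = √(0.1842) ≈ 0.4292


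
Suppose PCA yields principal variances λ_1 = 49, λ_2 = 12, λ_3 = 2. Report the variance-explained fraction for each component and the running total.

Step 1 — total variance = trace(Sigma) = Σ λ_i = 49 + 12 + 2 = 63.

Step 2 — fraction explained by component i = λ_i / Σ λ:
  PC1: 49/63 = 0.7778
  PC2: 12/63 = 0.1905
  PC3: 2/63 = 0.0317

Step 3 — cumulative fraction after k components = (λ_1 + ... + λ_k) / Σ λ:
  k = 1: 49/63 = 0.7778
  k = 2: (49 + 12)/63 = 61/63 = 0.9683
  k = 3: (49 + 12 + 2)/63 = 63/63 = 1

Summary (fraction, with percent):

explained: PC1 0.7778 (77.78%), PC2 0.1905 (19.05%), PC3 0.0317 (3.17%);  cumulative: 0.7778, 0.9683, 1


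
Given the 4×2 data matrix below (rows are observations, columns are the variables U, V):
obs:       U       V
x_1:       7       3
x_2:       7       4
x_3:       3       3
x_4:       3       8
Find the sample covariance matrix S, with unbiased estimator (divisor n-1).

Step 1 — column means:
  mean(U) = (7 + 7 + 3 + 3) / 4 = 20/4 = 5
  mean(V) = (3 + 4 + 3 + 8) / 4 = 18/4 = 4.5

Step 2 — sample covariance S[i,j] = (1/(n-1)) · Σ_k (x_{k,i} - mean_i) · (x_{k,j} - mean_j), with n-1 = 3.
  S[U,U] = ((2)·(2) + (2)·(2) + (-2)·(-2) + (-2)·(-2)) / 3 = 16/3 = 5.3333
  S[U,V] = ((2)·(-1.5) + (2)·(-0.5) + (-2)·(-1.5) + (-2)·(3.5)) / 3 = -8/3 = -2.6667
  S[V,V] = ((-1.5)·(-1.5) + (-0.5)·(-0.5) + (-1.5)·(-1.5) + (3.5)·(3.5)) / 3 = 17/3 = 5.6667

S is symmetric (S[j,i] = S[i,j]). Assembling:

S = [[5.3333, -2.6667],
 [-2.6667, 5.6667]]


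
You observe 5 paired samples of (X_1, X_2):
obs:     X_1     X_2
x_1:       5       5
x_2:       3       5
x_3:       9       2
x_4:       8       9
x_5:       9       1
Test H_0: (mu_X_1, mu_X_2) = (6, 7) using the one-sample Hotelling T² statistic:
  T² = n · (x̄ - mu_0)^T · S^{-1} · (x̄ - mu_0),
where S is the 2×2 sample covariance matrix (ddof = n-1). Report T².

Step 1 — sample mean vector:
  mean(X_1) = (5 + 3 + 9 + 8 + 9) / 5 = 34/5 = 6.8
  mean(X_2) = (5 + 5 + 2 + 9 + 1) / 5 = 22/5 = 4.4
  x̄ = (6.8, 4.4),  deviation x̄ - mu_0 = (6.8, 4.4) - (6, 7) = (0.8, -2.6).

Step 2 — sample covariance matrix, S[i,j] = (1/(n-1)) · Σ_k (x_{k,i} - mean_i) · (x_{k,j} - mean_j), divisor n-1 = 4:
  S[X_1,X_1] = ((-1.8)·(-1.8) + (-3.8)·(-3.8) + (2.2)·(2.2) + (1.2)·(1.2) + (2.2)·(2.2)) / 4 = 28.8/4 = 7.2
  S[X_1,X_2] = ((-1.8)·(0.6) + (-3.8)·(0.6) + (2.2)·(-2.4) + (1.2)·(4.6) + (2.2)·(-3.4)) / 4 = -10.6/4 = -2.65
  S[X_2,X_2] = ((0.6)·(0.6) + (0.6)·(0.6) + (-2.4)·(-2.4) + (4.6)·(4.6) + (-3.4)·(-3.4)) / 4 = 39.2/4 = 9.8
  S = [[7.2, -2.65],
 [-2.65, 9.8]].

Step 3 — invert S. det(S) = 7.2·9.8 - (-2.65)² = 63.5375.
  S^{-1} = (1/det) · [[d, -b], [-b, a]] = [[0.1542, 0.0417],
 [0.0417, 0.1133]].

Step 4 — quadratic form (x̄ - mu_0)^T · S^{-1} · (x̄ - mu_0):
  S^{-1} · (x̄ - mu_0) = (0.015, -0.2613),
  (x̄ - mu_0)^T · [...] = (0.8)·(0.015) + (-2.6)·(-0.2613) = 0.6912.

Step 5 — scale by n: T² = 5 · 0.6912 = 3.4562.

T² ≈ 3.4562


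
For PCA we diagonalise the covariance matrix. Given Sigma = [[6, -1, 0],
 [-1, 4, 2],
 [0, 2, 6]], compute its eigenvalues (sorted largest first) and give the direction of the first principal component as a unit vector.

Step 1 — characteristic polynomial p(λ) = det(λI - Sigma) = λ³ - tr·λ² + c_1·λ - det, where tr = trace, c_1 = sum of the principal 2×2 minors, det = det(Sigma):
  tr = 6 + 4 + 6 = 16,
  c_1 = (6·4 - (-1)²) + (6·6 - (0)²) + (4·6 - (2)²) = 23 + 36 + 20 = 79,
  det = 6·(4·6 - (2)²) - (-1)·((-1)·6 - (2)·(0)) + (0)·((-1)·(2) - 4·(0)) = 6·(20) - (-1)·(-6) + (0)·(-2) = 114.
  So p(λ) = λ³ - 16λ² + 79λ - 114.
Step 2 — look for an integer root (rational root theorem: any rational root is an integer divisor of 114). Testing λ = 6:
  p(6) = 216 - 576 + 474 - 114 = 0  ✓
  Dividing out (λ - 6): p(λ) = (λ - 6)(λ² - 10λ + 19).
Step 3 — remaining eigenvalues from the quadratic λ² - 10λ + 19 = 0:
  Δ = 10² - 4·19 = 100 - 76 = 24,  λ = (10 ± √24)/2 = (10 ± 4.899)/2 ≈ 7.4495 or 2.5505.
  Sorted: λ_1 = 7.4495,  λ_2 = 6,  λ_3 = 2.5505  (check: sum = 16 = tr ✓).

Step 4 — unit eigenvector for λ_1 ≈ 7.4495: v spans the null space of (Sigma - λ_1 I), whose rows are
  r_1 = (-1.4495, -1, 0),  r_2 = (-1, -3.4495, 2),  r_3 = (0, 2, -1.4495).
  v is orthogonal to every row, so take v ∝ r_1 × r_2 = ((-1)·(2) - (0)·(-3.4495), (0)·(-1) - (-1.4495)·(2), (-1.4495)·(-3.4495) - (-1)·(-1)) ≈ (-2, 2.899, 4).
  Rescale (multiply by -1 so the first nonzero entry is positive): u = (2, -2.899, -4).
  ||u|| = √((2)² + (-2.899)² + (-4)²) = √(28.4041) ≈ 5.3295,  v_1 = u/||u|| ≈ (0.3753, -0.5439, -0.7505) (||v_1|| = 1).

λ_1 = 7.4495,  λ_2 = 6,  λ_3 = 2.5505;  v_1 ≈ (0.3753, -0.5439, -0.7505)


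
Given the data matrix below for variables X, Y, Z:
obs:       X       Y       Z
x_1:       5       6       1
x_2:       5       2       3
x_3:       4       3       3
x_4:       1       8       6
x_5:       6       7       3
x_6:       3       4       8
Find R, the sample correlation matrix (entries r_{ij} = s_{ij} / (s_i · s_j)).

Step 1 — column means:
  mean(X) = (5 + 5 + 4 + 1 + 6 + 3) / 6 = 24/6 = 4
  mean(Y) = (6 + 2 + 3 + 8 + 7 + 4) / 6 = 30/6 = 5
  mean(Z) = (1 + 3 + 3 + 6 + 3 + 8) / 6 = 24/6 = 4

Step 2 — sample variances and covariances s[i,j] = (1/(n-1)) · Σ_k (x_{k,i} - mean_i) · (x_{k,j} - mean_j), with n-1 = 5:
  s[X,X] = ((1)·(1) + (1)·(1) + (0)·(0) + (-3)·(-3) + (2)·(2) + (-1)·(-1)) / 5 = 16/5 = 3.2
  s[X,Y] = ((1)·(1) + (1)·(-3) + (0)·(-2) + (-3)·(3) + (2)·(2) + (-1)·(-1)) / 5 = -6/5 = -1.2
  s[X,Z] = ((1)·(-3) + (1)·(-1) + (0)·(-1) + (-3)·(2) + (2)·(-1) + (-1)·(4)) / 5 = -16/5 = -3.2
  s[Y,Y] = ((1)·(1) + (-3)·(-3) + (-2)·(-2) + (3)·(3) + (2)·(2) + (-1)·(-1)) / 5 = 28/5 = 5.6
  s[Y,Z] = ((1)·(-3) + (-3)·(-1) + (-2)·(-1) + (3)·(2) + (2)·(-1) + (-1)·(4)) / 5 = 2/5 = 0.4
  s[Z,Z] = ((-3)·(-3) + (-1)·(-1) + (-1)·(-1) + (2)·(2) + (-1)·(-1) + (4)·(4)) / 5 = 32/5 = 6.4
  Sample standard deviations s_i = √(s[i,i]):
  s(X) = √(3.2) = 1.7889
  s(Y) = √(5.6) = 2.3664
  s(Z) = √(6.4) = 2.5298

Step 3 — r_{ij} = s_{ij} / (s_i · s_j):
  r[X,X] = 1 (diagonal).
  r[X,Y] = -1.2 / (1.7889 · 2.3664) = -1.2 / 4.2332 = -0.2835
  r[X,Z] = -3.2 / (1.7889 · 2.5298) = -3.2 / 4.5255 = -0.7071
  r[Y,Y] = 1 (diagonal).
  r[Y,Z] = 0.4 / (2.3664 · 2.5298) = 0.4 / 5.9867 = 0.0668
  r[Z,Z] = 1 (diagonal).

R is symmetric with unit diagonal. Assembling:

R = [[1, -0.2835, -0.7071],
 [-0.2835, 1, 0.0668],
 [-0.7071, 0.0668, 1]]


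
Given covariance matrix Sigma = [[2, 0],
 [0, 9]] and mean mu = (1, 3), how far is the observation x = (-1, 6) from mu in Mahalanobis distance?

Step 1 — centre the observation: (x - mu) = (-2, 3).

Step 2 — invert Sigma. det(Sigma) = 2·9 - (0)² = 18.
  Sigma^{-1} = (1/det) · [[d, -b], [-b, a]] = [[0.5, 0],
 [0, 0.1111]].

Step 3 — form the quadratic (x - mu)^T · Sigma^{-1} · (x - mu):
  Sigma^{-1} · (x - mu) = (-1, 0.3333).
  (x - mu)^T · [Sigma^{-1} · (x - mu)] = (-2)·(-1) + (3)·(0.3333) = 3.

Step 4 — take square root: d = √(3) ≈ 1.7321.

d(x, mu) = √(3) ≈ 1.7321


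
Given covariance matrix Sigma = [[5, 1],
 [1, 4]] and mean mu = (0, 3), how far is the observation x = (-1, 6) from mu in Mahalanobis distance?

Step 1 — centre the observation: (x - mu) = (-1, 3).

Step 2 — invert Sigma. det(Sigma) = 5·4 - (1)² = 19.
  Sigma^{-1} = (1/det) · [[d, -b], [-b, a]] = [[0.2105, -0.0526],
 [-0.0526, 0.2632]].

Step 3 — form the quadratic (x - mu)^T · Sigma^{-1} · (x - mu):
  Sigma^{-1} · (x - mu) = (-0.3684, 0.8421).
  (x - mu)^T · [Sigma^{-1} · (x - mu)] = (-1)·(-0.3684) + (3)·(0.8421) = 2.8947.

Step 4 — take square root: d = √(2.8947) ≈ 1.7014.

d(x, mu) = √(2.8947) ≈ 1.7014


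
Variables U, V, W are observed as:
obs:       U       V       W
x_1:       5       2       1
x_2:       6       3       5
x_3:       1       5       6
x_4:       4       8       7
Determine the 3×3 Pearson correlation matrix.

Step 1 — column means:
  mean(U) = (5 + 6 + 1 + 4) / 4 = 16/4 = 4
  mean(V) = (2 + 3 + 5 + 8) / 4 = 18/4 = 4.5
  mean(W) = (1 + 5 + 6 + 7) / 4 = 19/4 = 4.75

Step 2 — sample variances and covariances s[i,j] = (1/(n-1)) · Σ_k (x_{k,i} - mean_i) · (x_{k,j} - mean_j), with n-1 = 3:
  s[U,U] = ((1)·(1) + (2)·(2) + (-3)·(-3) + (0)·(0)) / 3 = 14/3 = 4.6667
  s[U,V] = ((1)·(-2.5) + (2)·(-1.5) + (-3)·(0.5) + (0)·(3.5)) / 3 = -7/3 = -2.3333
  s[U,W] = ((1)·(-3.75) + (2)·(0.25) + (-3)·(1.25) + (0)·(2.25)) / 3 = -7/3 = -2.3333
  s[V,V] = ((-2.5)·(-2.5) + (-1.5)·(-1.5) + (0.5)·(0.5) + (3.5)·(3.5)) / 3 = 21/3 = 7
  s[V,W] = ((-2.5)·(-3.75) + (-1.5)·(0.25) + (0.5)·(1.25) + (3.5)·(2.25)) / 3 = 17.5/3 = 5.8333
  s[W,W] = ((-3.75)·(-3.75) + (0.25)·(0.25) + (1.25)·(1.25) + (2.25)·(2.25)) / 3 = 20.75/3 = 6.9167
  Sample standard deviations s_i = √(s[i,i]):
  s(U) = √(4.6667) = 2.1602
  s(V) = √(7) = 2.6458
  s(W) = √(6.9167) = 2.63

Step 3 — r_{ij} = s_{ij} / (s_i · s_j):
  r[U,U] = 1 (diagonal).
  r[U,V] = -2.3333 / (2.1602 · 2.6458) = -2.3333 / 5.7155 = -0.4082
  r[U,W] = -2.3333 / (2.1602 · 2.63) = -2.3333 / 5.6814 = -0.4107
  r[V,V] = 1 (diagonal).
  r[V,W] = 5.8333 / (2.6458 · 2.63) = 5.8333 / 6.9582 = 0.8383
  r[W,W] = 1 (diagonal).

R is symmetric with unit diagonal. Assembling:

R = [[1, -0.4082, -0.4107],
 [-0.4082, 1, 0.8383],
 [-0.4107, 0.8383, 1]]


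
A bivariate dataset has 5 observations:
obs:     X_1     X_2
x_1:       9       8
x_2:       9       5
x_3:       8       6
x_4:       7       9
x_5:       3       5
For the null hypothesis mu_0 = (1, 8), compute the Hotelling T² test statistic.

Step 1 — sample mean vector:
  mean(X_1) = (9 + 9 + 8 + 7 + 3) / 5 = 36/5 = 7.2
  mean(X_2) = (8 + 5 + 6 + 9 + 5) / 5 = 33/5 = 6.6
  x̄ = (7.2, 6.6),  deviation x̄ - mu_0 = (7.2, 6.6) - (1, 8) = (6.2, -1.4).

Step 2 — sample covariance matrix, S[i,j] = (1/(n-1)) · Σ_k (x_{k,i} - mean_i) · (x_{k,j} - mean_j), divisor n-1 = 4:
  S[X_1,X_1] = ((1.8)·(1.8) + (1.8)·(1.8) + (0.8)·(0.8) + (-0.2)·(-0.2) + (-4.2)·(-4.2)) / 4 = 24.8/4 = 6.2
  S[X_1,X_2] = ((1.8)·(1.4) + (1.8)·(-1.6) + (0.8)·(-0.6) + (-0.2)·(2.4) + (-4.2)·(-1.6)) / 4 = 5.4/4 = 1.35
  S[X_2,X_2] = ((1.4)·(1.4) + (-1.6)·(-1.6) + (-0.6)·(-0.6) + (2.4)·(2.4) + (-1.6)·(-1.6)) / 4 = 13.2/4 = 3.3
  S = [[6.2, 1.35],
 [1.35, 3.3]].

Step 3 — invert S. det(S) = 6.2·3.3 - (1.35)² = 18.6375.
  S^{-1} = (1/det) · [[d, -b], [-b, a]] = [[0.1771, -0.0724],
 [-0.0724, 0.3327]].

Step 4 — quadratic form (x̄ - mu_0)^T · S^{-1} · (x̄ - mu_0):
  S^{-1} · (x̄ - mu_0) = (1.1992, -0.9148),
  (x̄ - mu_0)^T · [...] = (6.2)·(1.1992) + (-1.4)·(-0.9148) = 8.7158.

Step 5 — scale by n: T² = 5 · 8.7158 = 43.5788.

T² ≈ 43.5788


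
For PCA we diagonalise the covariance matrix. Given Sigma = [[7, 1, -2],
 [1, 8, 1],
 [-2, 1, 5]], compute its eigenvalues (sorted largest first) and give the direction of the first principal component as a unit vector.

Step 1 — characteristic polynomial p(λ) = det(λI - Sigma) = λ³ - tr·λ² + c_1·λ - det, where tr = trace, c_1 = sum of the principal 2×2 minors, det = det(Sigma):
  tr = 7 + 8 + 5 = 20,
  c_1 = (7·8 - (1)²) + (7·5 - (-2)²) + (8·5 - (1)²) = 55 + 31 + 39 = 125,
  det = 7·(8·5 - (1)²) - (1)·((1)·5 - (1)·(-2)) + (-2)·((1)·(1) - 8·(-2)) = 7·(39) - (1)·(7) + (-2)·(17) = 232.
  So p(λ) = λ³ - 20λ² + 125λ - 232.
Step 2 — look for an integer root (rational root theorem: any rational root is an integer divisor of 232). Testing λ = 8:
  p(8) = 512 - 1280 + 1000 - 232 = 0  ✓
  Dividing out (λ - 8): p(λ) = (λ - 8)(λ² - 12λ + 29).
Step 3 — remaining eigenvalues from the quadratic λ² - 12λ + 29 = 0:
  Δ = 12² - 4·29 = 144 - 116 = 28,  λ = (12 ± √28)/2 = (12 ± 5.2915)/2 ≈ 8.6458 or 3.3542.
  Sorted: λ_1 = 8.6458,  λ_2 = 8,  λ_3 = 3.3542  (check: sum = 20 = tr ✓).

Step 4 — unit eigenvector for λ_1 ≈ 8.6458: v spans the null space of (Sigma - λ_1 I), whose rows are
  r_1 = (-1.6458, 1, -2),  r_2 = (1, -0.6458, 1),  r_3 = (-2, 1, -3.6458).
  v is orthogonal to every row, so take v ∝ r_1 × r_2 = ((1)·(1) - (-2)·(-0.6458), (-2)·(1) - (-1.6458)·(1), (-1.6458)·(-0.6458) - (1)·(1)) ≈ (-0.2915, -0.3542, 0.0627).
  Rescale (multiply by -1 so the first nonzero entry is positive): u = (0.2915, 0.3542, -0.0627).
  ||u|| = √((0.2915)² + (0.3542)² + (-0.0627)²) = √(0.2144) ≈ 0.463,  v_1 = u/||u|| ≈ (0.6295, 0.7651, -0.1355) (||v_1|| = 1).

λ_1 = 8.6458,  λ_2 = 8,  λ_3 = 3.3542;  v_1 ≈ (0.6295, 0.7651, -0.1355)
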